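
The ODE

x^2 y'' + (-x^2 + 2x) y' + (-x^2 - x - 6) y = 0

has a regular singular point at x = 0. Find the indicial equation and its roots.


Divide by x^2 to reach normal form y'' + P_1(x) y' + P_2(x) y = 0 with P_1(x) = -1 + 2/x and P_2(x) = -1 - 1/x - 6/x^2.
x = 0 is a singular point because the y'-coefficient -1 + 2/x has a pole at x = 0 and the y-coefficient -1 - 1/x - 6/x^2 has a pole at x = 0.
It is a regular singular point because x P_1(x) = p(x) = 2 - x and x^2 P_2(x) = q(x) = -x^2 - x - 6 are polynomials, hence analytic at x = 0.
p(0) = 2,  q(0) = -6.
Indicial equation: r(r-1) + p(0) r + q(0) = 0, i.e. r^2 + (p(0) - 1) r + q(0) = 0, i.e. r^2 + 1 r - 6 = 0.
Discriminant: (1)^2 - 4(-6) = 25, so r = (-1 ± 5)/2.
Solving: r_1 = 2, r_2 = -3.

indicial: r^2 + 1 r - 6 = 0; roots r_1 = 2, r_2 = -3


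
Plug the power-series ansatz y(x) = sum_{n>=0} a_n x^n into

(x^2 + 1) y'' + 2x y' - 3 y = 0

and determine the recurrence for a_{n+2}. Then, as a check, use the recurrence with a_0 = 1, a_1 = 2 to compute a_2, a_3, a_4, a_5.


Substitute y = sum_n a_n x^n.
(1 + 1 x^2) y'' contributes (n+2)(n+1) a_{n+2} + n(n-1) a_n at x^n.
2 x y'(x) contributes 2 n a_n at x^n.
-3 y(x) contributes -3 a_n at x^n.
Matching x^n: (n+2)(n+1) a_{n+2} + (n(n-1) + 2 n - 3) a_n = 0.
Thus a_{n+2} = (-n(n-1) - 2 n + 3) / ((n+1)(n+2)) * a_n.

Check with a_0 = 1, a_1 = 2 (apply the recurrence for n = 0, 1, 2, 3): a_0 = 1, a_1 = 2, a_2 = 3/2, a_3 = 1/3, a_4 = -3/8, a_5 = -3/20.

a_(n+2) = (-n(n-1) - 2 n + 3) / ((n+1)(n+2)) * a_n; check: a_0 = 1, a_1 = 2, a_2 = 3/2, a_3 = 1/3, a_4 = -3/8, a_5 = -3/20


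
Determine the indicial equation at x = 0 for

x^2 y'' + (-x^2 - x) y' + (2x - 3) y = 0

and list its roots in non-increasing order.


Divide by x^2 to reach normal form y'' + P_1(x) y' + P_2(x) y = 0 with P_1(x) = -1 - 1/x and P_2(x) = 2/x - 3/x^2.
x = 0 is a singular point because the y'-coefficient -1 - 1/x has a pole at x = 0 and the y-coefficient 2/x - 3/x^2 has a pole at x = 0.
It is a regular singular point because x P_1(x) = p(x) = -x - 1 and x^2 P_2(x) = q(x) = 2x - 3 are polynomials, hence analytic at x = 0.
p(0) = -1,  q(0) = -3.
Indicial equation: r(r-1) + p(0) r + q(0) = 0, i.e. r^2 + (p(0) - 1) r + q(0) = 0, i.e. r^2 - 2 r - 3 = 0.
Discriminant: (-2)^2 - 4(-3) = 16, so r = (2 ± 4)/2.
Solving: r_1 = 3, r_2 = -1.

indicial: r^2 - 2 r - 3 = 0; roots r_1 = 3, r_2 = -1


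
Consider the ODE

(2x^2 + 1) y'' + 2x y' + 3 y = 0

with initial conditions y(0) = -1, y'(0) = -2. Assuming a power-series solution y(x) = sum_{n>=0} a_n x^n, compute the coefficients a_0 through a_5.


Ansatz: y(x) = sum_{n>=0} a_n x^n, so y'(x) = sum_{n>=1} n a_n x^(n-1) and y''(x) = sum_{n>=2} n(n-1) a_n x^(n-2).
Substitute into P(x) y'' + Q(x) y' + R(x) y = 0 with P(x) = 2x^2 + 1, Q(x) = 2x, R(x) = 3, and match powers of x.
Initial conditions: a_0 = -1, a_1 = -2.
Setting the coefficient of each power of x to zero and solving order by order (substituting the coefficients already found):
  x^0: 2 a_2 + 3 a_0 = 0  ->  2 a_2 = -3 a_0 = 3  ->  a_2 = 3/2
  x^1: 6 a_3 + 5 a_1 = 0  ->  6 a_3 = -5 a_1 = 10  ->  a_3 = 5/3
  x^2: 12 a_4 + 11 a_2 = 0  ->  12 a_4 = -11 a_2 = -33/2  ->  a_4 = -11/8
  x^3: 20 a_5 + 21 a_3 = 0  ->  20 a_5 = -21 a_3 = -35  ->  a_5 = -7/4
Truncated series: y(x) = -1 - 2 x + (3/2) x^2 + (5/3) x^3 - (11/8) x^4 - (7/4) x^5 + O(x^6).

a_0 = -1; a_1 = -2; a_2 = 3/2; a_3 = 5/3; a_4 = -11/8; a_5 = -7/4


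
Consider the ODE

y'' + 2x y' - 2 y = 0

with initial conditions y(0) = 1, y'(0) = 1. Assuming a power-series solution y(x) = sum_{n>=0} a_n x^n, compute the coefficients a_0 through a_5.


Ansatz: y(x) = sum_{n>=0} a_n x^n, so y'(x) = sum_{n>=1} n a_n x^(n-1) and y''(x) = sum_{n>=2} n(n-1) a_n x^(n-2).
Substitute into P(x) y'' + Q(x) y' + R(x) y = 0 with P(x) = 1, Q(x) = 2x, R(x) = -2, and match powers of x.
Initial conditions: a_0 = 1, a_1 = 1.
Setting the coefficient of each power of x to zero and solving order by order (substituting the coefficients already found):
  x^0: 2 a_2 - 2 a_0 = 0  ->  2 a_2 = 2 a_0 = 2  ->  a_2 = 1
  x^1: 6 a_3 = 0  ->  a_3 = 0
  x^2: 12 a_4 + 2 a_2 = 0  ->  12 a_4 = -2 a_2 = -2  ->  a_4 = -1/6
  x^3: 20 a_5 + 4 a_3 = 0  ->  20 a_5 = -4 a_3 = 0  ->  a_5 = 0
Truncated series: y(x) = 1 + x + x^2 - (1/6) x^4 + O(x^6).

a_0 = 1; a_1 = 1; a_2 = 1; a_3 = 0; a_4 = -1/6; a_5 = 0


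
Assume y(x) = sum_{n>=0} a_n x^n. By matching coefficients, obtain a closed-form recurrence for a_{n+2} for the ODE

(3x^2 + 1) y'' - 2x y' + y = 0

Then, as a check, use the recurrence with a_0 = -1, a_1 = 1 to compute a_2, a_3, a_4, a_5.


Substitute y = sum_n a_n x^n.
(1 + 3 x^2) y'' contributes (n+2)(n+1) a_{n+2} + 3 n(n-1) a_n at x^n.
-2 x y'(x) contributes -2 n a_n at x^n.
y(x) contributes 1 a_n at x^n.
Matching x^n: (n+2)(n+1) a_{n+2} + (3 n(n-1) - 2 n + 1) a_n = 0.
Thus a_{n+2} = (-3 n(n-1) + 2 n - 1) / ((n+1)(n+2)) * a_n.

Check with a_0 = -1, a_1 = 1 (apply the recurrence for n = 0, 1, 2, 3): a_0 = -1, a_1 = 1, a_2 = 1/2, a_3 = 1/6, a_4 = -1/8, a_5 = -13/120.

a_(n+2) = (-3 n(n-1) + 2 n - 1) / ((n+1)(n+2)) * a_n; check: a_0 = -1, a_1 = 1, a_2 = 1/2, a_3 = 1/6, a_4 = -1/8, a_5 = -13/120


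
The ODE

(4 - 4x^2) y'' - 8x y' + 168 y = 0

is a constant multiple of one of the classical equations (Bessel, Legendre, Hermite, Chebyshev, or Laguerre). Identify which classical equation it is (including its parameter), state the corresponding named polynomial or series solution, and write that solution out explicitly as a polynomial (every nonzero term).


All three coefficients share the factor 4; dividing through by 4 gives  (1 - x^2) y'' - 2x y' + 42 y = 0.
This matches the Legendre equation (1 - x^2) y'' - 2x y' + n(n+1) y = 0 (note the -2x y' term) with n(n+1) = 42, so n = 6; the polynomial solution is P_6(x).
With y = sum_k a_k x^k, matching x^k gives (k+2)(k+1) a_{k+2} = [k(k+1) - n(n+1)] a_k = (k - 6)(k + 7) a_k. The right side vanishes at k = 6, so the series with the parity of 6 terminates at degree 6.
Standard normalization (P_n(1) = 1): leading coefficient (2n)!/(2^n (n!)^2) = 479001600/(64*518400) = 231/16, so a_6 = 231/16. Work downward with a_k = (k+1)(k+2) a_{k+2} / ((k - 6)(k + 7)):
  a_4 = (5)(6)(231/16) / ((4 - 6)(4 + 7)) = (3465/8)/(-22) = -315/16
  a_2 = (3)(4)(-315/16) / ((2 - 6)(2 + 7)) = (-945/4)/(-36) = 105/16
  a_0 = (1)(2)(105/16) / ((0 - 6)(0 + 7)) = (105/8)/(-42) = -5/16
Hence P_6(x) = 231 x^6/16 - 315 x^4/16 + 105 x^2/16 - 5/16.

P_6(x); series = 231 x^6/16 - 315 x^4/16 + 105 x^2/16 - 5/16


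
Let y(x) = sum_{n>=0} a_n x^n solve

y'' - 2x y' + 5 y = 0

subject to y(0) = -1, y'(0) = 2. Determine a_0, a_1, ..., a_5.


Ansatz: y(x) = sum_{n>=0} a_n x^n, so y'(x) = sum_{n>=1} n a_n x^(n-1) and y''(x) = sum_{n>=2} n(n-1) a_n x^(n-2).
Substitute into P(x) y'' + Q(x) y' + R(x) y = 0 with P(x) = 1, Q(x) = -2x, R(x) = 5, and match powers of x.
Initial conditions: a_0 = -1, a_1 = 2.
Setting the coefficient of each power of x to zero and solving order by order (substituting the coefficients already found):
  x^0: 2 a_2 + 5 a_0 = 0  ->  2 a_2 = -5 a_0 = 5  ->  a_2 = 5/2
  x^1: 6 a_3 + 3 a_1 = 0  ->  6 a_3 = -3 a_1 = -6  ->  a_3 = -1
  x^2: 12 a_4 + a_2 = 0  ->  12 a_4 = -a_2 = -5/2  ->  a_4 = -5/24
  x^3: 20 a_5 - a_3 = 0  ->  20 a_5 = a_3 = -1  ->  a_5 = -1/20
Truncated series: y(x) = -1 + 2 x + (5/2) x^2 - x^3 - (5/24) x^4 - (1/20) x^5 + O(x^6).

a_0 = -1; a_1 = 2; a_2 = 5/2; a_3 = -1; a_4 = -5/24; a_5 = -1/20


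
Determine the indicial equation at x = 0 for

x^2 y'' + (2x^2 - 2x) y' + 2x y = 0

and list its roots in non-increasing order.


Divide by x^2 to reach normal form y'' + P_1(x) y' + P_2(x) y = 0 with P_1(x) = 2 - 2/x and P_2(x) = 2/x.
x = 0 is a singular point because the y'-coefficient 2 - 2/x has a pole at x = 0 and the y-coefficient 2/x has a pole at x = 0.
It is a regular singular point because x P_1(x) = p(x) = 2x - 2 and x^2 P_2(x) = q(x) = 2x are polynomials, hence analytic at x = 0.
p(0) = -2,  q(0) = 0.
Indicial equation: r(r-1) + p(0) r + q(0) = 0, i.e. r^2 + (p(0) - 1) r + q(0) = 0, i.e. r^2 - 3 r = 0.
Discriminant: (-3)^2 - 4(0) = 9, so r = (3 ± 3)/2.
Solving: r_1 = 3, r_2 = 0.

indicial: r^2 - 3 r = 0; roots r_1 = 3, r_2 = 0


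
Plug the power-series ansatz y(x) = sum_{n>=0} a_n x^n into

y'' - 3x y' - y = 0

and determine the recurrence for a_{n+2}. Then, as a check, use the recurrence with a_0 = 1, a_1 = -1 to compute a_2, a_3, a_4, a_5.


Substitute y = sum_n a_n x^n.
y''(x) has coefficient (n+2)(n+1) a_{n+2} at x^n;
-3 x y'(x) has coefficient -3 n a_n at x^n (shift);
-y(x) has coefficient -1 a_n at x^n.
Matching x^n: (n+2)(n+1) a_{n+2} + (-3n - 1) a_n = 0.
Thus a_{n+2} = (3n + 1) / ((n+1)(n+2)) * a_n.

Check with a_0 = 1, a_1 = -1 (apply the recurrence for n = 0, 1, 2, 3): a_0 = 1, a_1 = -1, a_2 = 1/2, a_3 = -2/3, a_4 = 7/24, a_5 = -1/3.

a_(n+2) = (3n + 1) / ((n+1)(n+2)) * a_n; check: a_0 = 1, a_1 = -1, a_2 = 1/2, a_3 = -2/3, a_4 = 7/24, a_5 = -1/3


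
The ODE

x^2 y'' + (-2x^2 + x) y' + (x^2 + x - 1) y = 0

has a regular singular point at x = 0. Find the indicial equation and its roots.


Divide by x^2 to reach normal form y'' + P_1(x) y' + P_2(x) y = 0 with P_1(x) = -2 + 1/x and P_2(x) = 1 + 1/x - 1/x^2.
x = 0 is a singular point because the y'-coefficient -2 + 1/x has a pole at x = 0 and the y-coefficient 1 + 1/x - 1/x^2 has a pole at x = 0.
It is a regular singular point because x P_1(x) = p(x) = 1 - 2x and x^2 P_2(x) = q(x) = x^2 + x - 1 are polynomials, hence analytic at x = 0.
p(0) = 1,  q(0) = -1.
Indicial equation: r(r-1) + p(0) r + q(0) = 0, i.e. r^2 + (p(0) - 1) r + q(0) = 0, i.e. r^2 - 1 = 0.
Discriminant: (0)^2 - 4(-1) = 4, so r = (0 ± 2)/2.
Solving: r_1 = 1, r_2 = -1.

indicial: r^2 - 1 = 0; roots r_1 = 1, r_2 = -1


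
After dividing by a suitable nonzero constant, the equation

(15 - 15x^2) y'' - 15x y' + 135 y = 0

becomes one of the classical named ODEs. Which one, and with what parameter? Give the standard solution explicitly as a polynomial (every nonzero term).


All three coefficients share the factor 15; dividing through by 15 gives  (1 - x^2) y'' - x y' + 9 y = 0.
This matches the Chebyshev equation (1 - x^2) y'' - x y' + n^2 y = 0 (note the -x y' term, not -2x y') with n^2 = 9, so n = 3; the polynomial solution is T_3(x).
With y = sum_k a_k x^k, matching x^k gives (k+2)(k+1) a_{k+2} = (k^2 - n^2) a_k = (k - 3)(k + 3) a_k. The right side vanishes at k = 3, so the series with the parity of 3 terminates at degree 3.
Standard normalization: leading coefficient of T_n is 2^(n-1), so a_3 = 2^2 = 4. Work downward with a_k = (k+1)(k+2) a_{k+2} / ((k - 3)(k + 3)):
  a_1 = (2)(3)(4) / ((1 - 3)(1 + 3)) = 24/(-8) = -3
Hence T_3(x) = 4 x^3 - 3 x.

T_3(x); series = 4 x^3 - 3 x


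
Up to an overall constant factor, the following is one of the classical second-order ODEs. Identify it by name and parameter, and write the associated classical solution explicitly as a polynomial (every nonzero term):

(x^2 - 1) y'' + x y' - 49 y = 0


All three coefficients share the factor -1; dividing through by -1 gives  (1 - x^2) y'' - x y' + 49 y = 0.
This matches the Chebyshev equation (1 - x^2) y'' - x y' + n^2 y = 0 (note the -x y' term, not -2x y') with n^2 = 49, so n = 7; the polynomial solution is T_7(x).
With y = sum_k a_k x^k, matching x^k gives (k+2)(k+1) a_{k+2} = (k^2 - n^2) a_k = (k - 7)(k + 7) a_k. The right side vanishes at k = 7, so the series with the parity of 7 terminates at degree 7.
Standard normalization: leading coefficient of T_n is 2^(n-1), so a_7 = 2^6 = 64. Work downward with a_k = (k+1)(k+2) a_{k+2} / ((k - 7)(k + 7)):
  a_5 = (6)(7)(64) / ((5 - 7)(5 + 7)) = 2688/(-24) = -112
  a_3 = (4)(5)(-112) / ((3 - 7)(3 + 7)) = -2240/(-40) = 56
  a_1 = (2)(3)(56) / ((1 - 7)(1 + 7)) = 336/(-48) = -7
Hence T_7(x) = 64 x^7 - 112 x^5 + 56 x^3 - 7 x.

T_7(x); series = 64 x^7 - 112 x^5 + 56 x^3 - 7 x


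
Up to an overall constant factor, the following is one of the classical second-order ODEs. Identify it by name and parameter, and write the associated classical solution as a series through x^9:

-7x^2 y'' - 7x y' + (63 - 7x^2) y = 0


All three coefficients share the factor -7; dividing through by -7 gives  x^2 y'' + x y' + (x^2 - 9) y = 0.
This matches the Bessel equation x^2 y'' + x y' + (x^2 - nu^2) y = 0 with nu^2 = 9, so nu = 3; the solution bounded at x = 0 is J_3(x).
Frobenius at x = 0: indicial roots ±nu; for r = nu the recurrence k(k + 2nu) c_k = -c_{k-2} gives the standard series J_nu(x) = sum_{k>=0} (-1)^k / (k! (k+nu)!) (x/2)^(2k+nu). Evaluate the first 4 terms:
  k = 0: (-1)^0 / (0! * 3! * 2^3) x^3 = 1/(1*6*8) x^3 = (1/48) x^3
  k = 1: (-1)^1 / (1! * 4! * 2^5) x^5 = -1/(1*24*32) x^5 = (-1/768) x^5
  k = 2: (-1)^2 / (2! * 5! * 2^7) x^7 = 1/(2*120*128) x^7 = (1/30720) x^7
  k = 3: (-1)^3 / (3! * 6! * 2^9) x^9 = -1/(6*720*512) x^9 = (-1/2211840) x^9
Hence J_3(x) = -x^9/2211840 + x^7/30720 - x^5/768 + x^3/48 + ....

J_3(x); series = -x^9/2211840 + x^7/30720 - x^5/768 + x^3/48


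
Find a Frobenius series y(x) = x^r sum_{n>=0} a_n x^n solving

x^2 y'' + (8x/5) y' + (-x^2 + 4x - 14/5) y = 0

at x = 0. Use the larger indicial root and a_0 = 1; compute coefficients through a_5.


Write in Frobenius form y'' + (p(x)/x) y' + (q(x)/x^2) y = 0:
  p(x) = 8/5,  q(x) = -x^2 + 4x - 14/5.
Indicial equation: r(r-1) + (8/5) r + (-14/5) = 0 -> roots r_1 = 7/5, r_2 = -2.
Take r = r_1 = 7/5. Let y(x) = x^r sum_{n>=0} a_n x^n with a_0 = 1.
Substitute y = x^r sum a_n x^n and match x^{r+n}. The recurrence is
  D(n) a_n + 4 a_{n-1} - 1 a_{n-2} = 0,  where D(n) = (r+n)(r+n-1) + (8/5)(r+n) + (-14/5).
  a_n = [-4 a_{n-1} + 1 a_{n-2}] / D(n).
Since the indicial polynomial factors as (r - r_1)(r - r_2), D(n) = (r_1 + n - r_1)(r_1 + n - r_2) = n(n + 17/5).
Evaluating step by step (a_0 = 1):
  n = 1: D(1) = 1(1 + 17/5) = 22/5; numerator = -4(1) = -4; a_1 = (-4)/(22/5) = -10/11
  n = 2: D(2) = 2(2 + 17/5) = 54/5; numerator = -4(-10/11) + 1(1) = 51/11; a_2 = (51/11)/(54/5) = 85/198
  n = 3: D(3) = 3(3 + 17/5) = 96/5; numerator = -4(85/198) + 1(-10/11) = -260/99; a_3 = (-260/99)/(96/5) = -325/2376
  n = 4: D(4) = 4(4 + 17/5) = 148/5; numerator = -4(-325/2376) + 1(85/198) = 290/297; a_4 = (290/297)/(148/5) = 725/21978
  n = 5: D(5) = 5(5 + 17/5) = 42; numerator = -4(725/21978) + 1(-325/2376) = -875/3256; a_5 = (-875/3256)/(42) = -125/19536

r = 7/5; a_0 = 1; a_1 = -10/11; a_2 = 85/198; a_3 = -325/2376; a_4 = 725/21978; a_5 = -125/19536


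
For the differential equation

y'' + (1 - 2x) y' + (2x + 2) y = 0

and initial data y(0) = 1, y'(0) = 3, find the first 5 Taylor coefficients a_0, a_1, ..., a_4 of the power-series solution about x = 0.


Ansatz: y(x) = sum_{n>=0} a_n x^n, so y'(x) = sum_{n>=1} n a_n x^(n-1) and y''(x) = sum_{n>=2} n(n-1) a_n x^(n-2).
Substitute into P(x) y'' + Q(x) y' + R(x) y = 0 with P(x) = 1, Q(x) = 1 - 2x, R(x) = 2x + 2, and match powers of x.
Initial conditions: a_0 = 1, a_1 = 3.
Setting the coefficient of each power of x to zero and solving order by order (substituting the coefficients already found):
  x^0: 2 a_2 + a_1 + 2 a_0 = 0  ->  2 a_2 = -a_1 - 2 a_0 = -5  ->  a_2 = -5/2
  x^1: 6 a_3 + 2 a_2 + 2 a_0 = 0  ->  6 a_3 = -2 a_2 - 2 a_0 = 3  ->  a_3 = 1/2
  x^2: 12 a_4 + 3 a_3 - 2 a_2 + 2 a_1 = 0  ->  12 a_4 = -3 a_3 + 2 a_2 - 2 a_1 = -25/2  ->  a_4 = -25/24
Truncated series: y(x) = 1 + 3 x - (5/2) x^2 + (1/2) x^3 - (25/24) x^4 + O(x^5).

a_0 = 1; a_1 = 3; a_2 = -5/2; a_3 = 1/2; a_4 = -25/24


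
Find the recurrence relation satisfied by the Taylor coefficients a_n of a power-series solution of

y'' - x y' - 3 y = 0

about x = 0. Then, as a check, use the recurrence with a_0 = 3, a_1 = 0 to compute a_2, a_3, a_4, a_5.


Substitute y = sum_n a_n x^n.
y''(x) has coefficient (n+2)(n+1) a_{n+2} at x^n;
-x y'(x) has coefficient -n a_n at x^n (shift);
-3 y(x) has coefficient -3 a_n at x^n.
Matching x^n: (n+2)(n+1) a_{n+2} + (-n - 3) a_n = 0.
Thus a_{n+2} = (n + 3) / ((n+1)(n+2)) * a_n.

Check with a_0 = 3, a_1 = 0 (apply the recurrence for n = 0, 1, 2, 3): a_0 = 3, a_1 = 0, a_2 = 9/2, a_3 = 0, a_4 = 15/8, a_5 = 0.

a_(n+2) = (n + 3) / ((n+1)(n+2)) * a_n; check: a_0 = 3, a_1 = 0, a_2 = 9/2, a_3 = 0, a_4 = 15/8, a_5 = 0


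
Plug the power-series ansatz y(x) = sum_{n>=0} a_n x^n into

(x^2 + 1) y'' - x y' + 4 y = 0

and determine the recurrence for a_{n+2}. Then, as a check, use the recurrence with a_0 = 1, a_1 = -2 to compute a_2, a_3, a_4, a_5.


Substitute y = sum_n a_n x^n.
(1 + 1 x^2) y'' contributes (n+2)(n+1) a_{n+2} + n(n-1) a_n at x^n.
-x y'(x) contributes -n a_n at x^n.
4 y(x) contributes 4 a_n at x^n.
Matching x^n: (n+2)(n+1) a_{n+2} + (n(n-1) - n + 4) a_n = 0.
Thus a_{n+2} = (-n(n-1) + n - 4) / ((n+1)(n+2)) * a_n.

Check with a_0 = 1, a_1 = -2 (apply the recurrence for n = 0, 1, 2, 3): a_0 = 1, a_1 = -2, a_2 = -2, a_3 = 1, a_4 = 2/3, a_5 = -7/20.

a_(n+2) = (-n(n-1) + n - 4) / ((n+1)(n+2)) * a_n; check: a_0 = 1, a_1 = -2, a_2 = -2, a_3 = 1, a_4 = 2/3, a_5 = -7/20


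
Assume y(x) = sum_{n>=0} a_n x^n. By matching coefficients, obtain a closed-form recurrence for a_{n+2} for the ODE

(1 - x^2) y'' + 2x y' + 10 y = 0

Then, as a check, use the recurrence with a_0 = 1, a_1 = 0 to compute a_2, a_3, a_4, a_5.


Substitute y = sum_n a_n x^n.
(1 - 1 x^2) y'' contributes (n+2)(n+1) a_{n+2} - n(n-1) a_n at x^n.
2 x y'(x) contributes 2 n a_n at x^n.
10 y(x) contributes 10 a_n at x^n.
Matching x^n: (n+2)(n+1) a_{n+2} + (-n(n-1) + 2 n + 10) a_n = 0.
Thus a_{n+2} = (n(n-1) - 2 n - 10) / ((n+1)(n+2)) * a_n.

Check with a_0 = 1, a_1 = 0 (apply the recurrence for n = 0, 1, 2, 3): a_0 = 1, a_1 = 0, a_2 = -5, a_3 = 0, a_4 = 5, a_5 = 0.

a_(n+2) = (n(n-1) - 2 n - 10) / ((n+1)(n+2)) * a_n; check: a_0 = 1, a_1 = 0, a_2 = -5, a_3 = 0, a_4 = 5, a_5 = 0


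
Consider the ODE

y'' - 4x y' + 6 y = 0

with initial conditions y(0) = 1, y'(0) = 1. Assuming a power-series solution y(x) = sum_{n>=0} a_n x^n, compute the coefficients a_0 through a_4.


Ansatz: y(x) = sum_{n>=0} a_n x^n, so y'(x) = sum_{n>=1} n a_n x^(n-1) and y''(x) = sum_{n>=2} n(n-1) a_n x^(n-2).
Substitute into P(x) y'' + Q(x) y' + R(x) y = 0 with P(x) = 1, Q(x) = -4x, R(x) = 6, and match powers of x.
Initial conditions: a_0 = 1, a_1 = 1.
Setting the coefficient of each power of x to zero and solving order by order (substituting the coefficients already found):
  x^0: 2 a_2 + 6 a_0 = 0  ->  2 a_2 = -6 a_0 = -6  ->  a_2 = -3
  x^1: 6 a_3 + 2 a_1 = 0  ->  6 a_3 = -2 a_1 = -2  ->  a_3 = -1/3
  x^2: 12 a_4 - 2 a_2 = 0  ->  12 a_4 = 2 a_2 = -6  ->  a_4 = -1/2
Truncated series: y(x) = 1 + x - 3 x^2 - (1/3) x^3 - (1/2) x^4 + O(x^5).

a_0 = 1; a_1 = 1; a_2 = -3; a_3 = -1/3; a_4 = -1/2


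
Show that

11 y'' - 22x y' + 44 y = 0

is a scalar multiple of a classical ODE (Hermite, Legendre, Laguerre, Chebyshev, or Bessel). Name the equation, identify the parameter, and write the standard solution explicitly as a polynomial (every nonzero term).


All three coefficients share the factor 11; dividing through by 11 gives  y'' - 2x y' + 4 y = 0.
This matches the Hermite equation y'' - 2x y' + 2n y = 0 with 2n = 4, so n = 2; the polynomial solution is H_2(x).
With y = sum_k a_k x^k, matching x^k gives (k+2)(k+1) a_{k+2} = 2(k - n) a_k = 2(k - 2) a_k. The right side vanishes at k = 2, so the series with the parity of 2 terminates at degree 2.
Standard normalization: leading coefficient of H_n is 2^n, so a_2 = 2^2 = 4. Work downward with a_k = (k+1)(k+2) a_{k+2} / (2(k - n)):
  a_0 = (1)(2)(4) / (2(0 - 2)) = 8/(-4) = -2
Hence H_2(x) = 4 x^2 - 2.

H_2(x); series = 4 x^2 - 2


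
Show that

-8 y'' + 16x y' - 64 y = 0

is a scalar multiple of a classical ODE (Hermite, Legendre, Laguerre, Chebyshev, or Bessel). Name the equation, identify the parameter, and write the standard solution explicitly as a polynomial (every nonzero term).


All three coefficients share the factor -8; dividing through by -8 gives  y'' - 2x y' + 8 y = 0.
This matches the Hermite equation y'' - 2x y' + 2n y = 0 with 2n = 8, so n = 4; the polynomial solution is H_4(x).
With y = sum_k a_k x^k, matching x^k gives (k+2)(k+1) a_{k+2} = 2(k - n) a_k = 2(k - 4) a_k. The right side vanishes at k = 4, so the series with the parity of 4 terminates at degree 4.
Standard normalization: leading coefficient of H_n is 2^n, so a_4 = 2^4 = 16. Work downward with a_k = (k+1)(k+2) a_{k+2} / (2(k - n)):
  a_2 = (3)(4)(16) / (2(2 - 4)) = 192/(-4) = -48
  a_0 = (1)(2)(-48) / (2(0 - 4)) = -96/(-8) = 12
Hence H_4(x) = 16 x^4 - 48 x^2 + 12.

H_4(x); series = 16 x^4 - 48 x^2 + 12


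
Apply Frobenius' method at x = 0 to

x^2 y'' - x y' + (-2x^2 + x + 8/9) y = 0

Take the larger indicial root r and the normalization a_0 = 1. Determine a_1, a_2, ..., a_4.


Write in Frobenius form y'' + (p(x)/x) y' + (q(x)/x^2) y = 0:
  p(x) = -1,  q(x) = -2x^2 + x + 8/9.
Indicial equation: r(r-1) + (-1) r + (8/9) = 0 -> roots r_1 = 4/3, r_2 = 2/3.
Take r = r_1 = 4/3. Let y(x) = x^r sum_{n>=0} a_n x^n with a_0 = 1.
Substitute y = x^r sum a_n x^n and match x^{r+n}. The recurrence is
  D(n) a_n + 1 a_{n-1} - 2 a_{n-2} = 0,  where D(n) = (r+n)(r+n-1) + (-1)(r+n) + (8/9).
  a_n = [-1 a_{n-1} + 2 a_{n-2}] / D(n).
Since the indicial polynomial factors as (r - r_1)(r - r_2), D(n) = (r_1 + n - r_1)(r_1 + n - r_2) = n(n + 2/3).
Evaluating step by step (a_0 = 1):
  n = 1: D(1) = 1(1 + 2/3) = 5/3; numerator = -1(1) = -1; a_1 = (-1)/(5/3) = -3/5
  n = 2: D(2) = 2(2 + 2/3) = 16/3; numerator = -1(-3/5) + 2(1) = 13/5; a_2 = (13/5)/(16/3) = 39/80
  n = 3: D(3) = 3(3 + 2/3) = 11; numerator = -1(39/80) + 2(-3/5) = -27/16; a_3 = (-27/16)/(11) = -27/176
  n = 4: D(4) = 4(4 + 2/3) = 56/3; numerator = -1(-27/176) + 2(39/80) = 993/880; a_4 = (993/880)/(56/3) = 2979/49280

r = 4/3; a_0 = 1; a_1 = -3/5; a_2 = 39/80; a_3 = -27/176; a_4 = 2979/49280


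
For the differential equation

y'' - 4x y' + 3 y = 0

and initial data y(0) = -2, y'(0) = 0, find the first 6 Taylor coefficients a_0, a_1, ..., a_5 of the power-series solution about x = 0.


Ansatz: y(x) = sum_{n>=0} a_n x^n, so y'(x) = sum_{n>=1} n a_n x^(n-1) and y''(x) = sum_{n>=2} n(n-1) a_n x^(n-2).
Substitute into P(x) y'' + Q(x) y' + R(x) y = 0 with P(x) = 1, Q(x) = -4x, R(x) = 3, and match powers of x.
Initial conditions: a_0 = -2, a_1 = 0.
Setting the coefficient of each power of x to zero and solving order by order (substituting the coefficients already found):
  x^0: 2 a_2 + 3 a_0 = 0  ->  2 a_2 = -3 a_0 = 6  ->  a_2 = 3
  x^1: 6 a_3 - a_1 = 0  ->  6 a_3 = a_1 = 0  ->  a_3 = 0
  x^2: 12 a_4 - 5 a_2 = 0  ->  12 a_4 = 5 a_2 = 15  ->  a_4 = 5/4
  x^3: 20 a_5 - 9 a_3 = 0  ->  20 a_5 = 9 a_3 = 0  ->  a_5 = 0
Truncated series: y(x) = -2 + 3 x^2 + (5/4) x^4 + O(x^6).

a_0 = -2; a_1 = 0; a_2 = 3; a_3 = 0; a_4 = 5/4; a_5 = 0


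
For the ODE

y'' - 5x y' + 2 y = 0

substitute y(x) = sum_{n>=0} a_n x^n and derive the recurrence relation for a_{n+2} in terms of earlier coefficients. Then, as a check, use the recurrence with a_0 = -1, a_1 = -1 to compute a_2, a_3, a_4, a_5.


Substitute y = sum_n a_n x^n.
y''(x) has coefficient (n+2)(n+1) a_{n+2} at x^n;
-5 x y'(x) has coefficient -5 n a_n at x^n (shift);
2 y(x) has coefficient 2 a_n at x^n.
Matching x^n: (n+2)(n+1) a_{n+2} + (-5n + 2) a_n = 0.
Thus a_{n+2} = (5n - 2) / ((n+1)(n+2)) * a_n.

Check with a_0 = -1, a_1 = -1 (apply the recurrence for n = 0, 1, 2, 3): a_0 = -1, a_1 = -1, a_2 = 1, a_3 = -1/2, a_4 = 2/3, a_5 = -13/40.

a_(n+2) = (5n - 2) / ((n+1)(n+2)) * a_n; check: a_0 = -1, a_1 = -1, a_2 = 1, a_3 = -1/2, a_4 = 2/3, a_5 = -13/40


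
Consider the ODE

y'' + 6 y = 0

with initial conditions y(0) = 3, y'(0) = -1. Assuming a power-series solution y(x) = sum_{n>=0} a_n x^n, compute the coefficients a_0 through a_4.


Ansatz: y(x) = sum_{n>=0} a_n x^n, so y'(x) = sum_{n>=1} n a_n x^(n-1) and y''(x) = sum_{n>=2} n(n-1) a_n x^(n-2).
Substitute into P(x) y'' + Q(x) y' + R(x) y = 0 with P(x) = 1, Q(x) = 0, R(x) = 6, and match powers of x.
Initial conditions: a_0 = 3, a_1 = -1.
Setting the coefficient of each power of x to zero and solving order by order (substituting the coefficients already found):
  x^0: 2 a_2 + 6 a_0 = 0  ->  2 a_2 = -6 a_0 = -18  ->  a_2 = -9
  x^1: 6 a_3 + 6 a_1 = 0  ->  6 a_3 = -6 a_1 = 6  ->  a_3 = 1
  x^2: 12 a_4 + 6 a_2 = 0  ->  12 a_4 = -6 a_2 = 54  ->  a_4 = 9/2
Truncated series: y(x) = 3 - x - 9 x^2 + x^3 + (9/2) x^4 + O(x^5).

a_0 = 3; a_1 = -1; a_2 = -9; a_3 = 1; a_4 = 9/2


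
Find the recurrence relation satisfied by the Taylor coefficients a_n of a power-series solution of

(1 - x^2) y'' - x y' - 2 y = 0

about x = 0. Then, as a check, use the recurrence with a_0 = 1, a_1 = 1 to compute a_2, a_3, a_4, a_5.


Substitute y = sum_n a_n x^n.
(1 - 1 x^2) y'' contributes (n+2)(n+1) a_{n+2} - n(n-1) a_n at x^n.
-x y'(x) contributes -n a_n at x^n.
-2 y(x) contributes -2 a_n at x^n.
Matching x^n: (n+2)(n+1) a_{n+2} + (-n(n-1) - n - 2) a_n = 0.
Thus a_{n+2} = (n(n-1) + n + 2) / ((n+1)(n+2)) * a_n.

Check with a_0 = 1, a_1 = 1 (apply the recurrence for n = 0, 1, 2, 3): a_0 = 1, a_1 = 1, a_2 = 1, a_3 = 1/2, a_4 = 1/2, a_5 = 11/40.

a_(n+2) = (n(n-1) + n + 2) / ((n+1)(n+2)) * a_n; check: a_0 = 1, a_1 = 1, a_2 = 1, a_3 = 1/2, a_4 = 1/2, a_5 = 11/40


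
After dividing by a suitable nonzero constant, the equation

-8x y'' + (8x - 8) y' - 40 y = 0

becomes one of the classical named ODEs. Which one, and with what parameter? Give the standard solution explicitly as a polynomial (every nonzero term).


All three coefficients share the factor -8; dividing through by -8 gives  x y'' + (1 - x) y' + 5 y = 0.
This matches the Laguerre equation x y'' + (1 - x) y' + n y = 0 with n = 5; the polynomial solution is L_5(x).
With y = sum_k a_k x^k, matching x^k gives (k+1)k a_{k+1} + (k+1) a_{k+1} - k a_k + n a_k = 0, i.e. (k+1)^2 a_{k+1} = (k - n) a_k = (k - 5) a_k. The right side vanishes at k = 5, so the series terminates at degree 5.
Standard normalization L_n(0) = 1 gives a_0 = 1. Work upward with a_{k+1} = (k - 5) a_k / (k+1)^2:
  a_1 = (0 - 5)(1) / 1^2 = -5/1 = -5
  a_2 = (1 - 5)(-5) / 2^2 = 20/4 = 5
  a_3 = (2 - 5)(5) / 3^2 = -15/9 = -5/3
  a_4 = (3 - 5)(-5/3) / 4^2 = (10/3)/16 = 5/24
  a_5 = (4 - 5)(5/24) / 5^2 = (-5/24)/25 = -1/120
Hence L_5(x) = -x^5/120 + 5 x^4/24 - 5 x^3/3 + 5 x^2 - 5 x + 1.

L_5(x); series = -x^5/120 + 5 x^4/24 - 5 x^3/3 + 5 x^2 - 5 x + 1


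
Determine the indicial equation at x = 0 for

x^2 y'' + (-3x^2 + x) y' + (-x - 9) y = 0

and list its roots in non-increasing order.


Divide by x^2 to reach normal form y'' + P_1(x) y' + P_2(x) y = 0 with P_1(x) = -3 + 1/x and P_2(x) = -1/x - 9/x^2.
x = 0 is a singular point because the y'-coefficient -3 + 1/x has a pole at x = 0 and the y-coefficient -1/x - 9/x^2 has a pole at x = 0.
It is a regular singular point because x P_1(x) = p(x) = 1 - 3x and x^2 P_2(x) = q(x) = -x - 9 are polynomials, hence analytic at x = 0.
p(0) = 1,  q(0) = -9.
Indicial equation: r(r-1) + p(0) r + q(0) = 0, i.e. r^2 + (p(0) - 1) r + q(0) = 0, i.e. r^2 - 9 = 0.
Discriminant: (0)^2 - 4(-9) = 36, so r = (0 ± 6)/2.
Solving: r_1 = 3, r_2 = -3.

indicial: r^2 - 9 = 0; roots r_1 = 3, r_2 = -3


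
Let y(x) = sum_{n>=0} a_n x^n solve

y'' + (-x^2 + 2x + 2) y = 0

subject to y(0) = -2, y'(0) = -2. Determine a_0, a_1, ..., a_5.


Ansatz: y(x) = sum_{n>=0} a_n x^n, so y'(x) = sum_{n>=1} n a_n x^(n-1) and y''(x) = sum_{n>=2} n(n-1) a_n x^(n-2).
Substitute into P(x) y'' + Q(x) y' + R(x) y = 0 with P(x) = 1, Q(x) = 0, R(x) = -x^2 + 2x + 2, and match powers of x.
Initial conditions: a_0 = -2, a_1 = -2.
Setting the coefficient of each power of x to zero and solving order by order (substituting the coefficients already found):
  x^0: 2 a_2 + 2 a_0 = 0  ->  2 a_2 = -2 a_0 = 4  ->  a_2 = 2
  x^1: 6 a_3 + 2 a_1 + 2 a_0 = 0  ->  6 a_3 = -2 a_1 - 2 a_0 = 8  ->  a_3 = 4/3
  x^2: 12 a_4 + 2 a_2 + 2 a_1 - a_0 = 0  ->  12 a_4 = -2 a_2 - 2 a_1 + a_0 = -2  ->  a_4 = -1/6
  x^3: 20 a_5 + 2 a_3 + 2 a_2 - a_1 = 0  ->  20 a_5 = -2 a_3 - 2 a_2 + a_1 = -26/3  ->  a_5 = -13/30
Truncated series: y(x) = -2 - 2 x + 2 x^2 + (4/3) x^3 - (1/6) x^4 - (13/30) x^5 + O(x^6).

a_0 = -2; a_1 = -2; a_2 = 2; a_3 = 4/3; a_4 = -1/6; a_5 = -13/30


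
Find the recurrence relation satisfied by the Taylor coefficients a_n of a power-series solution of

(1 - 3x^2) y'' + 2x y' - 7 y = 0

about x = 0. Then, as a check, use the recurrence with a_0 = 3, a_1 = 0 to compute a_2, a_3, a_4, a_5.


Substitute y = sum_n a_n x^n.
(1 - 3 x^2) y'' contributes (n+2)(n+1) a_{n+2} - 3 n(n-1) a_n at x^n.
2 x y'(x) contributes 2 n a_n at x^n.
-7 y(x) contributes -7 a_n at x^n.
Matching x^n: (n+2)(n+1) a_{n+2} + (-3 n(n-1) + 2 n - 7) a_n = 0.
Thus a_{n+2} = (3 n(n-1) - 2 n + 7) / ((n+1)(n+2)) * a_n.

Check with a_0 = 3, a_1 = 0 (apply the recurrence for n = 0, 1, 2, 3): a_0 = 3, a_1 = 0, a_2 = 21/2, a_3 = 0, a_4 = 63/8, a_5 = 0.

a_(n+2) = (3 n(n-1) - 2 n + 7) / ((n+1)(n+2)) * a_n; check: a_0 = 3, a_1 = 0, a_2 = 21/2, a_3 = 0, a_4 = 63/8, a_5 = 0


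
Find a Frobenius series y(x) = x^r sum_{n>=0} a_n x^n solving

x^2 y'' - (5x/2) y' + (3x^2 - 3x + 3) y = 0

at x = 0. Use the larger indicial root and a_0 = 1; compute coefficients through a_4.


Write in Frobenius form y'' + (p(x)/x) y' + (q(x)/x^2) y = 0:
  p(x) = -5/2,  q(x) = 3x^2 - 3x + 3.
Indicial equation: r(r-1) + (-5/2) r + (3) = 0 -> roots r_1 = 2, r_2 = 3/2.
Take r = r_1 = 2. Let y(x) = x^r sum_{n>=0} a_n x^n with a_0 = 1.
Substitute y = x^r sum a_n x^n and match x^{r+n}. The recurrence is
  D(n) a_n - 3 a_{n-1} + 3 a_{n-2} = 0,  where D(n) = (r+n)(r+n-1) + (-5/2)(r+n) + (3).
  a_n = [3 a_{n-1} - 3 a_{n-2}] / D(n).
Since the indicial polynomial factors as (r - r_1)(r - r_2), D(n) = (r_1 + n - r_1)(r_1 + n - r_2) = n(n + 1/2).
Evaluating step by step (a_0 = 1):
  n = 1: D(1) = 1(1 + 1/2) = 3/2; numerator = 3(1) = 3; a_1 = (3)/(3/2) = 2
  n = 2: D(2) = 2(2 + 1/2) = 5; numerator = 3(2) - 3(1) = 3; a_2 = (3)/(5) = 3/5
  n = 3: D(3) = 3(3 + 1/2) = 21/2; numerator = 3(3/5) - 3(2) = -21/5; a_3 = (-21/5)/(21/2) = -2/5
  n = 4: D(4) = 4(4 + 1/2) = 18; numerator = 3(-2/5) - 3(3/5) = -3; a_4 = (-3)/(18) = -1/6

r = 2; a_0 = 1; a_1 = 2; a_2 = 3/5; a_3 = -2/5; a_4 = -1/6


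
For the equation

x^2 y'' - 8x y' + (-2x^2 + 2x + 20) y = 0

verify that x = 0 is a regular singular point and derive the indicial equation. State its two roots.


Divide by x^2 to reach normal form y'' + P_1(x) y' + P_2(x) y = 0 with P_1(x) = -8/x and P_2(x) = -2 + 2/x + 20/x^2.
x = 0 is a singular point because the y'-coefficient -8/x has a pole at x = 0 and the y-coefficient -2 + 2/x + 20/x^2 has a pole at x = 0.
It is a regular singular point because x P_1(x) = p(x) = -8 and x^2 P_2(x) = q(x) = -2x^2 + 2x + 20 are polynomials, hence analytic at x = 0.
p(0) = -8,  q(0) = 20.
Indicial equation: r(r-1) + p(0) r + q(0) = 0, i.e. r^2 + (p(0) - 1) r + q(0) = 0, i.e. r^2 - 9 r + 20 = 0.
Discriminant: (-9)^2 - 4(20) = 1, so r = (9 ± 1)/2.
Solving: r_1 = 5, r_2 = 4.

indicial: r^2 - 9 r + 20 = 0; roots r_1 = 5, r_2 = 4


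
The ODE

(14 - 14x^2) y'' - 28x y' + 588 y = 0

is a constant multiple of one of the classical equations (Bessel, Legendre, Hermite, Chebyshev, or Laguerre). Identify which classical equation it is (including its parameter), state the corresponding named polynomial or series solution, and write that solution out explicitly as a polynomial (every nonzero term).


All three coefficients share the factor 14; dividing through by 14 gives  (1 - x^2) y'' - 2x y' + 42 y = 0.
This matches the Legendre equation (1 - x^2) y'' - 2x y' + n(n+1) y = 0 (note the -2x y' term) with n(n+1) = 42, so n = 6; the polynomial solution is P_6(x).
With y = sum_k a_k x^k, matching x^k gives (k+2)(k+1) a_{k+2} = [k(k+1) - n(n+1)] a_k = (k - 6)(k + 7) a_k. The right side vanishes at k = 6, so the series with the parity of 6 terminates at degree 6.
Standard normalization (P_n(1) = 1): leading coefficient (2n)!/(2^n (n!)^2) = 479001600/(64*518400) = 231/16, so a_6 = 231/16. Work downward with a_k = (k+1)(k+2) a_{k+2} / ((k - 6)(k + 7)):
  a_4 = (5)(6)(231/16) / ((4 - 6)(4 + 7)) = (3465/8)/(-22) = -315/16
  a_2 = (3)(4)(-315/16) / ((2 - 6)(2 + 7)) = (-945/4)/(-36) = 105/16
  a_0 = (1)(2)(105/16) / ((0 - 6)(0 + 7)) = (105/8)/(-42) = -5/16
Hence P_6(x) = 231 x^6/16 - 315 x^4/16 + 105 x^2/16 - 5/16.

P_6(x); series = 231 x^6/16 - 315 x^4/16 + 105 x^2/16 - 5/16


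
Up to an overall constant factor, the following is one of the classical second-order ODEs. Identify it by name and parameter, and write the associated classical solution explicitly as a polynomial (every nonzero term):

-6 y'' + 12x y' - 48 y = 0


All three coefficients share the factor -6; dividing through by -6 gives  y'' - 2x y' + 8 y = 0.
This matches the Hermite equation y'' - 2x y' + 2n y = 0 with 2n = 8, so n = 4; the polynomial solution is H_4(x).
With y = sum_k a_k x^k, matching x^k gives (k+2)(k+1) a_{k+2} = 2(k - n) a_k = 2(k - 4) a_k. The right side vanishes at k = 4, so the series with the parity of 4 terminates at degree 4.
Standard normalization: leading coefficient of H_n is 2^n, so a_4 = 2^4 = 16. Work downward with a_k = (k+1)(k+2) a_{k+2} / (2(k - n)):
  a_2 = (3)(4)(16) / (2(2 - 4)) = 192/(-4) = -48
  a_0 = (1)(2)(-48) / (2(0 - 4)) = -96/(-8) = 12
Hence H_4(x) = 16 x^4 - 48 x^2 + 12.

H_4(x); series = 16 x^4 - 48 x^2 + 12


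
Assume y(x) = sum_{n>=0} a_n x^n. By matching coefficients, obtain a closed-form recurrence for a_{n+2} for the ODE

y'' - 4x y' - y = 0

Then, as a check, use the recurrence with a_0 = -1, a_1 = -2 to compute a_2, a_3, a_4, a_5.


Substitute y = sum_n a_n x^n.
y''(x) has coefficient (n+2)(n+1) a_{n+2} at x^n;
-4 x y'(x) has coefficient -4 n a_n at x^n (shift);
-y(x) has coefficient -1 a_n at x^n.
Matching x^n: (n+2)(n+1) a_{n+2} + (-4n - 1) a_n = 0.
Thus a_{n+2} = (4n + 1) / ((n+1)(n+2)) * a_n.

Check with a_0 = -1, a_1 = -2 (apply the recurrence for n = 0, 1, 2, 3): a_0 = -1, a_1 = -2, a_2 = -1/2, a_3 = -5/3, a_4 = -3/8, a_5 = -13/12.

a_(n+2) = (4n + 1) / ((n+1)(n+2)) * a_n; check: a_0 = -1, a_1 = -2, a_2 = -1/2, a_3 = -5/3, a_4 = -3/8, a_5 = -13/12


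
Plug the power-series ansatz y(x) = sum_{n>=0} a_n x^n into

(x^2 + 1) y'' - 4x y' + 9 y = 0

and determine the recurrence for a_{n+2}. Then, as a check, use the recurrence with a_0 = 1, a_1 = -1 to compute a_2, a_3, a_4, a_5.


Substitute y = sum_n a_n x^n.
(1 + 1 x^2) y'' contributes (n+2)(n+1) a_{n+2} + n(n-1) a_n at x^n.
-4 x y'(x) contributes -4 n a_n at x^n.
9 y(x) contributes 9 a_n at x^n.
Matching x^n: (n+2)(n+1) a_{n+2} + (n(n-1) - 4 n + 9) a_n = 0.
Thus a_{n+2} = (-n(n-1) + 4 n - 9) / ((n+1)(n+2)) * a_n.

Check with a_0 = 1, a_1 = -1 (apply the recurrence for n = 0, 1, 2, 3): a_0 = 1, a_1 = -1, a_2 = -9/2, a_3 = 5/6, a_4 = 9/8, a_5 = -1/8.

a_(n+2) = (-n(n-1) + 4 n - 9) / ((n+1)(n+2)) * a_n; check: a_0 = 1, a_1 = -1, a_2 = -9/2, a_3 = 5/6, a_4 = 9/8, a_5 = -1/8


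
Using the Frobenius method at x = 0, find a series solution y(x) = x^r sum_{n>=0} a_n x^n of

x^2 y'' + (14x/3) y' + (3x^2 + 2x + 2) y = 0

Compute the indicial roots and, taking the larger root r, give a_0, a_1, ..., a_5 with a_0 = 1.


Write in Frobenius form y'' + (p(x)/x) y' + (q(x)/x^2) y = 0:
  p(x) = 14/3,  q(x) = 3x^2 + 2x + 2.
Indicial equation: r(r-1) + (14/3) r + (2) = 0 -> roots r_1 = -2/3, r_2 = -3.
Take r = r_1 = -2/3. Let y(x) = x^r sum_{n>=0} a_n x^n with a_0 = 1.
Substitute y = x^r sum a_n x^n and match x^{r+n}. The recurrence is
  D(n) a_n + 2 a_{n-1} + 3 a_{n-2} = 0,  where D(n) = (r+n)(r+n-1) + (14/3)(r+n) + (2).
  a_n = [-2 a_{n-1} - 3 a_{n-2}] / D(n).
Since the indicial polynomial factors as (r - r_1)(r - r_2), D(n) = (r_1 + n - r_1)(r_1 + n - r_2) = n(n + 7/3).
Evaluating step by step (a_0 = 1):
  n = 1: D(1) = 1(1 + 7/3) = 10/3; numerator = -2(1) = -2; a_1 = (-2)/(10/3) = -3/5
  n = 2: D(2) = 2(2 + 7/3) = 26/3; numerator = -2(-3/5) - 3(1) = -9/5; a_2 = (-9/5)/(26/3) = -27/130
  n = 3: D(3) = 3(3 + 7/3) = 16; numerator = -2(-27/130) - 3(-3/5) = 144/65; a_3 = (144/65)/(16) = 9/65
  n = 4: D(4) = 4(4 + 7/3) = 76/3; numerator = -2(9/65) - 3(-27/130) = 9/26; a_4 = (9/26)/(76/3) = 27/1976
  n = 5: D(5) = 5(5 + 7/3) = 110/3; numerator = -2(27/1976) - 3(9/65) = -2187/4940; a_5 = (-2187/4940)/(110/3) = -6561/543400

r = -2/3; a_0 = 1; a_1 = -3/5; a_2 = -27/130; a_3 = 9/65; a_4 = 27/1976; a_5 = -6561/543400


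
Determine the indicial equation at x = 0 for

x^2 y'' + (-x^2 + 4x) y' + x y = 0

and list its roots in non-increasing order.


Divide by x^2 to reach normal form y'' + P_1(x) y' + P_2(x) y = 0 with P_1(x) = -1 + 4/x and P_2(x) = 1/x.
x = 0 is a singular point because the y'-coefficient -1 + 4/x has a pole at x = 0 and the y-coefficient 1/x has a pole at x = 0.
It is a regular singular point because x P_1(x) = p(x) = 4 - x and x^2 P_2(x) = q(x) = x are polynomials, hence analytic at x = 0.
p(0) = 4,  q(0) = 0.
Indicial equation: r(r-1) + p(0) r + q(0) = 0, i.e. r^2 + (p(0) - 1) r + q(0) = 0, i.e. r^2 + 3 r = 0.
Discriminant: (3)^2 - 4(0) = 9, so r = (-3 ± 3)/2.
Solving: r_1 = 0, r_2 = -3.

indicial: r^2 + 3 r = 0; roots r_1 = 0, r_2 = -3


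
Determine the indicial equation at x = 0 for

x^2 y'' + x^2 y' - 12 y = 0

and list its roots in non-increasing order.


Divide by x^2 to reach normal form y'' + P_1(x) y' + P_2(x) y = 0 with P_1(x) = 1 and P_2(x) = -12/x^2.
x = 0 is a singular point because the y-coefficient -12/x^2 has a pole at x = 0.
It is a regular singular point because x P_1(x) = p(x) = x and x^2 P_2(x) = q(x) = -12 are polynomials, hence analytic at x = 0.
p(0) = 0,  q(0) = -12.
Indicial equation: r(r-1) + p(0) r + q(0) = 0, i.e. r^2 + (p(0) - 1) r + q(0) = 0, i.e. r^2 - 1 r - 12 = 0.
Discriminant: (-1)^2 - 4(-12) = 49, so r = (1 ± 7)/2.
Solving: r_1 = 4, r_2 = -3.

indicial: r^2 - 1 r - 12 = 0; roots r_1 = 4, r_2 = -3


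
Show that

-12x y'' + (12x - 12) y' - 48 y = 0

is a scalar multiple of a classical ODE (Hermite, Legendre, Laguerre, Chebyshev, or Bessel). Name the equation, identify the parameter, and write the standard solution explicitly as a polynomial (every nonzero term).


All three coefficients share the factor -12; dividing through by -12 gives  x y'' + (1 - x) y' + 4 y = 0.
This matches the Laguerre equation x y'' + (1 - x) y' + n y = 0 with n = 4; the polynomial solution is L_4(x).
With y = sum_k a_k x^k, matching x^k gives (k+1)k a_{k+1} + (k+1) a_{k+1} - k a_k + n a_k = 0, i.e. (k+1)^2 a_{k+1} = (k - n) a_k = (k - 4) a_k. The right side vanishes at k = 4, so the series terminates at degree 4.
Standard normalization L_n(0) = 1 gives a_0 = 1. Work upward with a_{k+1} = (k - 4) a_k / (k+1)^2:
  a_1 = (0 - 4)(1) / 1^2 = -4/1 = -4
  a_2 = (1 - 4)(-4) / 2^2 = 12/4 = 3
  a_3 = (2 - 4)(3) / 3^2 = -6/9 = -2/3
  a_4 = (3 - 4)(-2/3) / 4^2 = (2/3)/16 = 1/24
Hence L_4(x) = x^4/24 - 2 x^3/3 + 3 x^2 - 4 x + 1.

L_4(x); series = x^4/24 - 2 x^3/3 + 3 x^2 - 4 x + 1


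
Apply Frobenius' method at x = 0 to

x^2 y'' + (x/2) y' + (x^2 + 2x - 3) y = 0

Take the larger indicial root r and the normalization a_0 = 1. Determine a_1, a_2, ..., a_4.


Write in Frobenius form y'' + (p(x)/x) y' + (q(x)/x^2) y = 0:
  p(x) = 1/2,  q(x) = x^2 + 2x - 3.
Indicial equation: r(r-1) + (1/2) r + (-3) = 0 -> roots r_1 = 2, r_2 = -3/2.
Take r = r_1 = 2. Let y(x) = x^r sum_{n>=0} a_n x^n with a_0 = 1.
Substitute y = x^r sum a_n x^n and match x^{r+n}. The recurrence is
  D(n) a_n + 2 a_{n-1} + 1 a_{n-2} = 0,  where D(n) = (r+n)(r+n-1) + (1/2)(r+n) + (-3).
  a_n = [-2 a_{n-1} - 1 a_{n-2}] / D(n).
Since the indicial polynomial factors as (r - r_1)(r - r_2), D(n) = (r_1 + n - r_1)(r_1 + n - r_2) = n(n + 7/2).
Evaluating step by step (a_0 = 1):
  n = 1: D(1) = 1(1 + 7/2) = 9/2; numerator = -2(1) = -2; a_1 = (-2)/(9/2) = -4/9
  n = 2: D(2) = 2(2 + 7/2) = 11; numerator = -2(-4/9) - 1(1) = -1/9; a_2 = (-1/9)/(11) = -1/99
  n = 3: D(3) = 3(3 + 7/2) = 39/2; numerator = -2(-1/99) - 1(-4/9) = 46/99; a_3 = (46/99)/(39/2) = 92/3861
  n = 4: D(4) = 4(4 + 7/2) = 30; numerator = -2(92/3861) - 1(-1/99) = -145/3861; a_4 = (-145/3861)/(30) = -29/23166

r = 2; a_0 = 1; a_1 = -4/9; a_2 = -1/99; a_3 = 92/3861; a_4 = -29/23166


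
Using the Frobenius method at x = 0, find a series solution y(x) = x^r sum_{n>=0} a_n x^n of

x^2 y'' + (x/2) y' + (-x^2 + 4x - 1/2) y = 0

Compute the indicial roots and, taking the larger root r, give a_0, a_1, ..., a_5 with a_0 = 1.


Write in Frobenius form y'' + (p(x)/x) y' + (q(x)/x^2) y = 0:
  p(x) = 1/2,  q(x) = -x^2 + 4x - 1/2.
Indicial equation: r(r-1) + (1/2) r + (-1/2) = 0 -> roots r_1 = 1, r_2 = -1/2.
Take r = r_1 = 1. Let y(x) = x^r sum_{n>=0} a_n x^n with a_0 = 1.
Substitute y = x^r sum a_n x^n and match x^{r+n}. The recurrence is
  D(n) a_n + 4 a_{n-1} - 1 a_{n-2} = 0,  where D(n) = (r+n)(r+n-1) + (1/2)(r+n) + (-1/2).
  a_n = [-4 a_{n-1} + 1 a_{n-2}] / D(n).
Since the indicial polynomial factors as (r - r_1)(r - r_2), D(n) = (r_1 + n - r_1)(r_1 + n - r_2) = n(n + 3/2).
Evaluating step by step (a_0 = 1):
  n = 1: D(1) = 1(1 + 3/2) = 5/2; numerator = -4(1) = -4; a_1 = (-4)/(5/2) = -8/5
  n = 2: D(2) = 2(2 + 3/2) = 7; numerator = -4(-8/5) + 1(1) = 37/5; a_2 = (37/5)/(7) = 37/35
  n = 3: D(3) = 3(3 + 3/2) = 27/2; numerator = -4(37/35) + 1(-8/5) = -204/35; a_3 = (-204/35)/(27/2) = -136/315
  n = 4: D(4) = 4(4 + 3/2) = 22; numerator = -4(-136/315) + 1(37/35) = 877/315; a_4 = (877/315)/(22) = 877/6930
  n = 5: D(5) = 5(5 + 3/2) = 65/2; numerator = -4(877/6930) + 1(-136/315) = -650/693; a_5 = (-650/693)/(65/2) = -20/693

r = 1; a_0 = 1; a_1 = -8/5; a_2 = 37/35; a_3 = -136/315; a_4 = 877/6930; a_5 = -20/693
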